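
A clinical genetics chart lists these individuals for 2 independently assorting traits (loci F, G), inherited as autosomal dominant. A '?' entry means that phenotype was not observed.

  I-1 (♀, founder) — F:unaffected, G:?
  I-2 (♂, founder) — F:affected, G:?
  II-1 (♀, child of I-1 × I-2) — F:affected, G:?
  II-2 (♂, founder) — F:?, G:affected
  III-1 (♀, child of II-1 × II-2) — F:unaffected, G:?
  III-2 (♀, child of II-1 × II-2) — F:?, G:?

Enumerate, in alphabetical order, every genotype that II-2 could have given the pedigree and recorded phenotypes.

II-2 ∈ {Ff GG, Ff Gg, ff GG, ff Gg}

F/I-1 un ·: ff
F/I-2 aff ·: Ff|FF
F/II-1 aff I-1×I-2: Ff
F/II-2 ? ·: ff|Ff
F/III-1 un II-1×II-2: ff
F/III-2 ? II-1×II-2: ff|Ff|FF
⇒ F over [I-1,I-2,II-1,II-2,III-1,III-2]: 10 consistent
G/I-1 ? ·: gg|Gg|GG
G/I-2 ? ·: gg|Gg|GG
G/II-1 ? I-1×I-2: gg|Gg|GG
G/II-2 aff ·: Gg|GG
G/III-1 ? II-1×II-2: gg|Gg|GG
G/III-2 ? II-1×II-2: gg|Gg|GG
⇒ G over [I-1,I-2,II-1,II-2,III-1,III-2]: 131 consistent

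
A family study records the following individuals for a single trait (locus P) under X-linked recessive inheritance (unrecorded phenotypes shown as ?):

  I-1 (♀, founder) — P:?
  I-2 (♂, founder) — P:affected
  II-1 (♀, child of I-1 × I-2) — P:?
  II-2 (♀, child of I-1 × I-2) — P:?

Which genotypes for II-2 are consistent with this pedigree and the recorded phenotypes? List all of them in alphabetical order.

P/I-1 ? ·: X^PX^P|X^PX^p|X^pX^p
P/I-2 aff ·: X^pY
P/II-1 ? I-1×I-2: X^PX^p|X^pX^p
P/II-2 ? I-1×I-2: X^PX^p|X^pX^p
⇒ P over [I-1,I-2,II-1,II-2]: 6 consistent

II-2 ∈ {X^PX^p, X^pX^p}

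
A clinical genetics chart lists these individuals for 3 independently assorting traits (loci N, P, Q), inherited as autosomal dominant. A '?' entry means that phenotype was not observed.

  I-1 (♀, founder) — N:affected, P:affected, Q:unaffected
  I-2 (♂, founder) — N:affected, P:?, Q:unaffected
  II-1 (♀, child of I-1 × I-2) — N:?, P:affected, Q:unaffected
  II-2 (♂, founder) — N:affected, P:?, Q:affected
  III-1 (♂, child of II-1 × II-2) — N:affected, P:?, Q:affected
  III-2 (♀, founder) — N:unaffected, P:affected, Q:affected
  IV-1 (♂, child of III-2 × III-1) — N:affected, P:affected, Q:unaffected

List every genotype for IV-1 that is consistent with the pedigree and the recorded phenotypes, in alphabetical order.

N/I-1 aff ·: Nn|NN
N/I-2 aff ·: Nn|NN
N/II-1 ? I-1×I-2: nn|Nn|NN
N/II-2 aff ·: Nn|NN
N/III-1 aff II-1×II-2: Nn|NN
N/III-2 un ·: nn
N/IV-1 aff III-2×III-1: Nn
⇒ N over [I-1,I-2,II-1,II-2,III-1,III-2,IV-1]: 26 consistent
P/I-1 aff ·: Pp|PP
P/I-2 ? ·: pp|Pp|PP
P/II-1 aff I-1×I-2: Pp|PP
P/II-2 ? ·: pp|Pp|PP
P/III-1 ? II-1×II-2: pp|Pp|PP
P/III-2 aff ·: Pp|PP
P/IV-1 aff III-2×III-1: Pp|PP
⇒ P over [I-1,I-2,II-1,II-2,III-1,III-2,IV-1]: 166 consistent
Q/I-1 un ·: qq
Q/I-2 un ·: qq
Q/II-1 un I-1×I-2: qq
Q/II-2 aff ·: Qq|QQ
Q/III-1 aff II-1×II-2: Qq
Q/III-2 aff ·: Qq
Q/IV-1 un III-2×III-1: qq
⇒ Q over [I-1,I-2,II-1,II-2,III-1,III-2,IV-1]: 2 consistent

IV-1 ∈ {Nn PP qq, Nn Pp qq}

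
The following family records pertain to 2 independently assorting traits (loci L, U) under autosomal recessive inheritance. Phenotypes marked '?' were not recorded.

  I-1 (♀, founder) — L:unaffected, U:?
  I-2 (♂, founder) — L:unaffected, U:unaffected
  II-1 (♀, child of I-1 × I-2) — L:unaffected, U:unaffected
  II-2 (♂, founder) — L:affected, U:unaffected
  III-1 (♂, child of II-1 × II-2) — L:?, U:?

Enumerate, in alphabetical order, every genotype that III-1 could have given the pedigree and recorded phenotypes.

III-1 ∈ {Ll UU, Ll Uu, Ll uu, ll UU, ll Uu, ll uu}

L/I-1 un ·: LL|Ll
L/I-2 un ·: LL|Ll
L/II-1 un I-1×I-2: LL|Ll
L/II-2 aff ·: ll
L/III-1 ? II-1×II-2: Ll|ll
⇒ L over [I-1,I-2,II-1,II-2,III-1]: 10 consistent
U/I-1 ? ·: UU|Uu|uu
U/I-2 un ·: UU|Uu
U/II-1 un I-1×I-2: UU|Uu
U/II-2 un ·: UU|Uu
U/III-1 ? II-1×II-2: UU|Uu|uu
⇒ U over [I-1,I-2,II-1,II-2,III-1]: 37 consistent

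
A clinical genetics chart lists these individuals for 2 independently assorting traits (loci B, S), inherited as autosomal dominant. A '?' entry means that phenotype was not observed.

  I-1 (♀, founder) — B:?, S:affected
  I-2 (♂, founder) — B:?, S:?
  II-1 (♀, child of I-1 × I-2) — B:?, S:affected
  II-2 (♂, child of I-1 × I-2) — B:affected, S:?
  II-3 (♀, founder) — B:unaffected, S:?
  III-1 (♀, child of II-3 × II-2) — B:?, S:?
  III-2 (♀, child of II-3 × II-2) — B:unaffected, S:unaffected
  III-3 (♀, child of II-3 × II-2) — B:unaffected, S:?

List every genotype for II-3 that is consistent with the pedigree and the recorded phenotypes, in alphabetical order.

II-3 ∈ {bb Ss, bb ss}

B/I-1 ? ·: bb|Bb|BB
B/I-2 ? ·: bb|Bb|BB
B/II-1 ? I-1×I-2: bb|Bb|BB
B/II-2 aff I-1×I-2: Bb
B/II-3 un ·: bb
B/III-1 ? II-3×II-2: bb|Bb
B/III-2 un II-3×II-2: bb
B/III-3 un II-3×II-2: bb
⇒ B over [I-1,I-2,II-1,II-2,II-3,III-1,III-2,III-3]: 26 consistent
S/I-1 aff ·: Ss|SS
S/I-2 ? ·: ss|Ss|SS
S/II-1 aff I-1×I-2: Ss|SS
S/II-2 ? I-1×I-2: ss|Ss
S/II-3 ? ·: ss|Ss
S/III-1 ? II-3×II-2: ss|Ss|SS
S/III-2 un II-3×II-2: ss
S/III-3 ? II-3×II-2: ss|Ss|SS
⇒ S over [I-1,I-2,II-1,II-2,II-3,III-1,III-2,III-3]: 119 consistent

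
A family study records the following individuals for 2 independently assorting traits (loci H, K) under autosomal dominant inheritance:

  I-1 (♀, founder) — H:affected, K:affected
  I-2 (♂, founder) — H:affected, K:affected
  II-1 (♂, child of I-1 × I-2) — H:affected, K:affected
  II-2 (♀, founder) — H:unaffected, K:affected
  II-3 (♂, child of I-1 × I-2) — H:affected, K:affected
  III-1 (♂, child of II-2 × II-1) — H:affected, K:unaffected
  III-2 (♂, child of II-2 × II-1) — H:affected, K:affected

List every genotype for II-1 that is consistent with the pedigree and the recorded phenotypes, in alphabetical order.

II-1 ∈ {HH Kk, Hh Kk}

H/I-1 aff ·: Hh|HH
H/I-2 aff ·: Hh|HH
H/II-1 aff I-1×I-2: Hh|HH
H/II-2 un ·: hh
H/II-3 aff I-1×I-2: Hh|HH
H/III-1 aff II-2×II-1: Hh
H/III-2 aff II-2×II-1: Hh
⇒ H over [I-1,I-2,II-1,II-2,II-3,III-1,III-2]: 13 consistent
K/I-1 aff ·: Kk|KK
K/I-2 aff ·: Kk|KK
K/II-1 aff I-1×I-2: Kk
K/II-2 aff ·: Kk
K/II-3 aff I-1×I-2: Kk|KK
K/III-1 un II-2×II-1: kk
K/III-2 aff II-2×II-1: Kk|KK
⇒ K over [I-1,I-2,II-1,II-2,II-3,III-1,III-2]: 12 consistent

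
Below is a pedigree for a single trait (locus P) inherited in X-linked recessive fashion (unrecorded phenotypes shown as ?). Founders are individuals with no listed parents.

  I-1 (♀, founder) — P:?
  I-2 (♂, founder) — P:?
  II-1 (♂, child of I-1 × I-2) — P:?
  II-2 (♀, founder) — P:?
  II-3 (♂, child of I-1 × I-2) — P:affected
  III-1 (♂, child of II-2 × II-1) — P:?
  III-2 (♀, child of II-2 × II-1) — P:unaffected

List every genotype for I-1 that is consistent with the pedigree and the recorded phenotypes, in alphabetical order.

P/I-1 ? ·: X^PX^p|X^pX^p
P/I-2 ? ·: X^PY|X^pY
P/II-1 ? I-1×I-2: X^PY|X^pY
P/II-2 ? ·: X^PX^P|X^PX^p|X^pX^p
P/II-3 aff I-1×I-2: X^pY
P/III-1 ? II-2×II-1: X^PY|X^pY
P/III-2 un II-2×II-1: X^PX^P|X^PX^p
⇒ P over [I-1,I-2,II-1,II-2,II-3,III-1,III-2]: 24 consistent

I-1 ∈ {X^PX^p, X^pX^p}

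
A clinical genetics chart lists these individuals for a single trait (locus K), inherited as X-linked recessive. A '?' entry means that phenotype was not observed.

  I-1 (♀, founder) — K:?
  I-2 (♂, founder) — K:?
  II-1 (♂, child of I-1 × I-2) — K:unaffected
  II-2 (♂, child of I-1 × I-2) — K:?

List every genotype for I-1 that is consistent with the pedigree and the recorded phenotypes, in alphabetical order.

K/I-1 ? ·: X^KX^K|X^KX^k
K/I-2 ? ·: X^KY|X^kY
K/II-1 un I-1×I-2: X^KY
K/II-2 ? I-1×I-2: X^KY|X^kY
⇒ K over [I-1,I-2,II-1,II-2]: 6 consistent

I-1 ∈ {X^KX^K, X^KX^k}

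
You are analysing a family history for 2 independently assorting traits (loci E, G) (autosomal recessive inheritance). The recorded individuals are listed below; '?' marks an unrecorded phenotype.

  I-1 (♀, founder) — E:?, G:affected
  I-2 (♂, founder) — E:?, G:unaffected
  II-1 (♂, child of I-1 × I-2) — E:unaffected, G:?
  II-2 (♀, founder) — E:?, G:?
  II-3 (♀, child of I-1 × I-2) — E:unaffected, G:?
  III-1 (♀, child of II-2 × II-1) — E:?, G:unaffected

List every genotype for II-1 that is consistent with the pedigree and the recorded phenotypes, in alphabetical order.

E/I-1 ? ·: EE|Ee|ee
E/I-2 ? ·: EE|Ee|ee
E/II-1 un I-1×I-2: EE|Ee
E/II-2 ? ·: EE|Ee|ee
E/II-3 un I-1×I-2: EE|Ee
E/III-1 ? II-2×II-1: EE|Ee|ee
⇒ E over [I-1,I-2,II-1,II-2,II-3,III-1]: 98 consistent
G/I-1 aff ·: gg
G/I-2 un ·: GG|Gg
G/II-1 ? I-1×I-2: Gg|gg
G/II-2 ? ·: GG|Gg|gg
G/II-3 ? I-1×I-2: Gg|gg
G/III-1 un II-2×II-1: GG|Gg
⇒ G over [I-1,I-2,II-1,II-2,II-3,III-1]: 19 consistent

II-1 ∈ {EE Gg, EE gg, Ee Gg, Ee gg}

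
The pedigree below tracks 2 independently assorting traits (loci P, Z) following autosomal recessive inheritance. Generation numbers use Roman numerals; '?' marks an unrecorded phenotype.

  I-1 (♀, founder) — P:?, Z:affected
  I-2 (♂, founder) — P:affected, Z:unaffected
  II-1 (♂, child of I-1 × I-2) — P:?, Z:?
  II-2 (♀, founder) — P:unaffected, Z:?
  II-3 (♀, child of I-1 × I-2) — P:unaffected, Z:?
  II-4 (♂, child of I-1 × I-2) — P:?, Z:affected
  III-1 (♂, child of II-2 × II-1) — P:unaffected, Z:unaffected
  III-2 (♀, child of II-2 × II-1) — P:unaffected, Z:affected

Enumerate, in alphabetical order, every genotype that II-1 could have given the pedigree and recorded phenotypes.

II-1 ∈ {Pp Zz, Pp zz, pp Zz, pp zz}

P/I-1 ? ·: PP|Pp
P/I-2 aff ·: pp
P/II-1 ? I-1×I-2: Pp|pp
P/II-2 un ·: PP|Pp
P/II-3 un I-1×I-2: Pp
P/II-4 ? I-1×I-2: Pp|pp
P/III-1 un II-2×II-1: PP|Pp
P/III-2 un II-2×II-1: PP|Pp
⇒ P over [I-1,I-2,II-1,II-2,II-3,II-4,III-1,III-2]: 28 consistent
Z/I-1 aff ·: zz
Z/I-2 un ·: Zz
Z/II-1 ? I-1×I-2: Zz|zz
Z/II-2 ? ·: Zz|zz
Z/II-3 ? I-1×I-2: Zz|zz
Z/II-4 aff I-1×I-2: zz
Z/III-1 un II-2×II-1: ZZ|Zz
Z/III-2 aff II-2×II-1: zz
⇒ Z over [I-1,I-2,II-1,II-2,II-3,II-4,III-1,III-2]: 8 consistent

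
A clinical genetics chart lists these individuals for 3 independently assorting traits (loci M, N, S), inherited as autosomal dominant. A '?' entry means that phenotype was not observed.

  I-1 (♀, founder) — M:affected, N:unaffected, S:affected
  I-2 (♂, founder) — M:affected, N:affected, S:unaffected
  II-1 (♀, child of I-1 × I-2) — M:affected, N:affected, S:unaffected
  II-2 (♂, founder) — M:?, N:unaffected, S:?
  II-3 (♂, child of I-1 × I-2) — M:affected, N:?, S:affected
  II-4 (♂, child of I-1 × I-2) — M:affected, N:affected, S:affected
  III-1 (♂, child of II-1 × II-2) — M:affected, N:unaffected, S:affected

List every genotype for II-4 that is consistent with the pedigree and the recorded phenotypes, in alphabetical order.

M/I-1 aff ·: Mm|MM
M/I-2 aff ·: Mm|MM
M/II-1 aff I-1×I-2: Mm|MM
M/II-2 ? ·: mm|Mm|MM
M/II-3 aff I-1×I-2: Mm|MM
M/II-4 aff I-1×I-2: Mm|MM
M/III-1 aff II-1×II-2: Mm|MM
⇒ M over [I-1,I-2,II-1,II-2,II-3,II-4,III-1]: 112 consistent
N/I-1 un ·: nn
N/I-2 aff ·: Nn|NN
N/II-1 aff I-1×I-2: Nn
N/II-2 un ·: nn
N/II-3 ? I-1×I-2: nn|Nn
N/II-4 aff I-1×I-2: Nn
N/III-1 un II-1×II-2: nn
⇒ N over [I-1,I-2,II-1,II-2,II-3,II-4,III-1]: 3 consistent
S/I-1 aff ·: Ss
S/I-2 un ·: ss
S/II-1 un I-1×I-2: ss
S/II-2 ? ·: Ss|SS
S/II-3 aff I-1×I-2: Ss
S/II-4 aff I-1×I-2: Ss
S/III-1 aff II-1×II-2: Ss
⇒ S over [I-1,I-2,II-1,II-2,II-3,II-4,III-1]: 2 consistent

II-4 ∈ {MM Nn Ss, Mm Nn Ss}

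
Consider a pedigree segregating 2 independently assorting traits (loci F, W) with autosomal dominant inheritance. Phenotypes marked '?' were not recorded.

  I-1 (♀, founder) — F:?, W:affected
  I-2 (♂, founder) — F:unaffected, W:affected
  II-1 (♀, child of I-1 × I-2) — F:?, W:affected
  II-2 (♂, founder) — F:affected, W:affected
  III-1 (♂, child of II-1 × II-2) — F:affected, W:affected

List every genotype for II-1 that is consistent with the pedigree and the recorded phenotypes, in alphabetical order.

F/I-1 ? ·: ff|Ff|FF
F/I-2 un ·: ff
F/II-1 ? I-1×I-2: ff|Ff
F/II-2 aff ·: Ff|FF
F/III-1 aff II-1×II-2: Ff|FF
⇒ F over [I-1,I-2,II-1,II-2,III-1]: 12 consistent
W/I-1 aff ·: Ww|WW
W/I-2 aff ·: Ww|WW
W/II-1 aff I-1×I-2: Ww|WW
W/II-2 aff ·: Ww|WW
W/III-1 aff II-1×II-2: Ww|WW
⇒ W over [I-1,I-2,II-1,II-2,III-1]: 24 consistent

II-1 ∈ {Ff WW, Ff Ww, ff WW, ff Ww}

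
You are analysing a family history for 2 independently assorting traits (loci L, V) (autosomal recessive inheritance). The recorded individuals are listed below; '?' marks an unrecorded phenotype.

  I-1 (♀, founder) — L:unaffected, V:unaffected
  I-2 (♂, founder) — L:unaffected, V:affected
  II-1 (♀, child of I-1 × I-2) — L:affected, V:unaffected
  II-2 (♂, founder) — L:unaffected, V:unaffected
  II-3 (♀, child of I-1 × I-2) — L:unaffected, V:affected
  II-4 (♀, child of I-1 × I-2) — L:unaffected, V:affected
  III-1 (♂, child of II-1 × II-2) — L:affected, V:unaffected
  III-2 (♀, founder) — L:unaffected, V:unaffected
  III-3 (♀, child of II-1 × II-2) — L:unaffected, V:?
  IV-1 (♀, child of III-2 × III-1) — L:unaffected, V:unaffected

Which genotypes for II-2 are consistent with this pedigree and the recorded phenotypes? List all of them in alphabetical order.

II-2 ∈ {Ll VV, Ll Vv}

L/I-1 un ·: Ll
L/I-2 un ·: Ll
L/II-1 aff I-1×I-2: ll
L/II-2 un ·: Ll
L/II-3 un I-1×I-2: LL|Ll
L/II-4 un I-1×I-2: LL|Ll
L/III-1 aff II-1×II-2: ll
L/III-2 un ·: LL|Ll
L/III-3 un II-1×II-2: Ll
L/IV-1 un III-2×III-1: Ll
⇒ L over [I-1,I-2,II-1,II-2,II-3,II-4,III-1,III-2,III-3,IV-1]: 8 consistent
V/I-1 un ·: Vv
V/I-2 aff ·: vv
V/II-1 un I-1×I-2: Vv
V/II-2 un ·: VV|Vv
V/II-3 aff I-1×I-2: vv
V/II-4 aff I-1×I-2: vv
V/III-1 un II-1×II-2: VV|Vv
V/III-2 un ·: VV|Vv
V/III-3 ? II-1×II-2: VV|Vv|vv
V/IV-1 un III-2×III-1: VV|Vv
⇒ V over [I-1,I-2,II-1,II-2,II-3,II-4,III-1,III-2,III-3,IV-1]: 35 consistent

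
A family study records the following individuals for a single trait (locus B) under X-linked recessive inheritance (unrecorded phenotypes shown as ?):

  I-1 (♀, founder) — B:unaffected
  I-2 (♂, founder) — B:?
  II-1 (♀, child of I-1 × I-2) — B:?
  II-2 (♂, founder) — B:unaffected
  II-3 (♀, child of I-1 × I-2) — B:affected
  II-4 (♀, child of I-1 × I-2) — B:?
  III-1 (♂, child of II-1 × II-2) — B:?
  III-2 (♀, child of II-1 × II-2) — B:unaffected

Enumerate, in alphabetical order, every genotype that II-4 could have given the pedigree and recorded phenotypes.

II-4 ∈ {X^BX^b, X^bX^b}

B/I-1 un ·: X^BX^b
B/I-2 ? ·: X^bY
B/II-1 ? I-1×I-2: X^BX^b|X^bX^b
B/II-2 un ·: X^BY
B/II-3 aff I-1×I-2: X^bX^b
B/II-4 ? I-1×I-2: X^BX^b|X^bX^b
B/III-1 ? II-1×II-2: X^BY|X^bY
B/III-2 un II-1×II-2: X^BX^B|X^BX^b
⇒ B over [I-1,I-2,II-1,II-2,II-3,II-4,III-1,III-2]: 10 consistent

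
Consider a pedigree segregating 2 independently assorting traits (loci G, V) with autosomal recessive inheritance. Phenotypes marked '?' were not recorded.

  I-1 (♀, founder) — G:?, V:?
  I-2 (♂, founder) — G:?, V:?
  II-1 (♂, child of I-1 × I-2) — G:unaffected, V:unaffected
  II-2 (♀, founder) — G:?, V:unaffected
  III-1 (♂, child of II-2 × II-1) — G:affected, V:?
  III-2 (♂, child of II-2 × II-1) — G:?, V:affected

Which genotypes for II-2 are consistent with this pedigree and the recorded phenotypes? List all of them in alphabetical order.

G/I-1 ? ·: GG|Gg|gg
G/I-2 ? ·: GG|Gg|gg
G/II-1 un I-1×I-2: Gg
G/II-2 ? ·: Gg|gg
G/III-1 aff II-2×II-1: gg
G/III-2 ? II-2×II-1: GG|Gg|gg
⇒ G over [I-1,I-2,II-1,II-2,III-1,III-2]: 35 consistent
V/I-1 ? ·: VV|Vv|vv
V/I-2 ? ·: VV|Vv|vv
V/II-1 un I-1×I-2: Vv
V/II-2 un ·: Vv
V/III-1 ? II-2×II-1: VV|Vv|vv
V/III-2 aff II-2×II-1: vv
⇒ V over [I-1,I-2,II-1,II-2,III-1,III-2]: 21 consistent

II-2 ∈ {Gg Vv, gg Vv}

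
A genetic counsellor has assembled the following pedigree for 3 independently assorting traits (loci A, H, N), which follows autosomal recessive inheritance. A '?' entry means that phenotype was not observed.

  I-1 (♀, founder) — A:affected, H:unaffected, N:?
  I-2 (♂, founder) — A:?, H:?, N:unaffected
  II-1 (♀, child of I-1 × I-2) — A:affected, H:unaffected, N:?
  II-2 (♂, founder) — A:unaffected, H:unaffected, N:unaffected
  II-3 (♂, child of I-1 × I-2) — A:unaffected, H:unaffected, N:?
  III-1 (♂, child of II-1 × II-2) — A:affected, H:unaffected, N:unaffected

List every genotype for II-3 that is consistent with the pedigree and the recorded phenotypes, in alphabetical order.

II-3 ∈ {Aa HH NN, Aa HH Nn, Aa HH nn, Aa Hh NN, Aa Hh Nn, Aa Hh nn}

A/I-1 aff ·: aa
A/I-2 ? ·: Aa
A/II-1 aff I-1×I-2: aa
A/II-2 un ·: Aa
A/II-3 un I-1×I-2: Aa
A/III-1 aff II-1×II-2: aa
⇒ A over [I-1,I-2,II-1,II-2,II-3,III-1]: 1 consistent
H/I-1 un ·: HH|Hh
H/I-2 ? ·: HH|Hh|hh
H/II-1 un I-1×I-2: HH|Hh
H/II-2 un ·: HH|Hh
H/II-3 un I-1×I-2: HH|Hh
H/III-1 un II-1×II-2: HH|Hh
⇒ H over [I-1,I-2,II-1,II-2,II-3,III-1]: 53 consistent
N/I-1 ? ·: NN|Nn|nn
N/I-2 un ·: NN|Nn
N/II-1 ? I-1×I-2: NN|Nn|nn
N/II-2 un ·: NN|Nn
N/II-3 ? I-1×I-2: NN|Nn|nn
N/III-1 un II-1×II-2: NN|Nn
⇒ N over [I-1,I-2,II-1,II-2,II-3,III-1]: 74 consistent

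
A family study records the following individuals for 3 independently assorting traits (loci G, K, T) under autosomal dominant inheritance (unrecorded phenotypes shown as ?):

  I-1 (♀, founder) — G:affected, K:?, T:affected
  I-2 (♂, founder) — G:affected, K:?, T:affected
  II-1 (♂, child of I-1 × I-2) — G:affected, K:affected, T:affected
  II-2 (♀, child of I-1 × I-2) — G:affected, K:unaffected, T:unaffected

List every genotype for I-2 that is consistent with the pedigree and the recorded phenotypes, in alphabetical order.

G/I-1 aff ·: Gg|GG
G/I-2 aff ·: Gg|GG
G/II-1 aff I-1×I-2: Gg|GG
G/II-2 aff I-1×I-2: Gg|GG
⇒ G over [I-1,I-2,II-1,II-2]: 13 consistent
K/I-1 ? ·: kk|Kk
K/I-2 ? ·: kk|Kk
K/II-1 aff I-1×I-2: Kk|KK
K/II-2 un I-1×I-2: kk
⇒ K over [I-1,I-2,II-1,II-2]: 4 consistent
T/I-1 aff ·: Tt
T/I-2 aff ·: Tt
T/II-1 aff I-1×I-2: Tt|TT
T/II-2 un I-1×I-2: tt
⇒ T over [I-1,I-2,II-1,II-2]: 2 consistent

I-2 ∈ {GG Kk Tt, GG kk Tt, Gg Kk Tt, Gg kk Tt}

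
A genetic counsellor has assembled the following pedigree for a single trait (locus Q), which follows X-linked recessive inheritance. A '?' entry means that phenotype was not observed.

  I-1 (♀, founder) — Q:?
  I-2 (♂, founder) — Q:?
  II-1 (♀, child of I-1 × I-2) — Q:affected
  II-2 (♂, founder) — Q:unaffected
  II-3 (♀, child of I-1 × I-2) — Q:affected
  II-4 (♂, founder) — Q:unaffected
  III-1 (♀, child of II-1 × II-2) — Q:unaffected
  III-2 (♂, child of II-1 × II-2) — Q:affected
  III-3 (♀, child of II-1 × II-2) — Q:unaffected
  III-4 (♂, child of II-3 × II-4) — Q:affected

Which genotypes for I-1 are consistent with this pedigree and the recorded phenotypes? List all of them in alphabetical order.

I-1 ∈ {X^QX^q, X^qX^q}

Q/I-1 ? ·: X^QX^q|X^qX^q
Q/I-2 ? ·: X^qY
Q/II-1 aff I-1×I-2: X^qX^q
Q/II-2 un ·: X^QY
Q/II-3 aff I-1×I-2: X^qX^q
Q/II-4 un ·: X^QY
Q/III-1 un II-1×II-2: X^QX^q
Q/III-2 aff II-1×II-2: X^qY
Q/III-3 un II-1×II-2: X^QX^q
Q/III-4 aff II-3×II-4: X^qY
⇒ Q over [I-1,I-2,II-1,II-2,II-3,II-4,III-1,III-2,III-3,III-4]: 2 consistent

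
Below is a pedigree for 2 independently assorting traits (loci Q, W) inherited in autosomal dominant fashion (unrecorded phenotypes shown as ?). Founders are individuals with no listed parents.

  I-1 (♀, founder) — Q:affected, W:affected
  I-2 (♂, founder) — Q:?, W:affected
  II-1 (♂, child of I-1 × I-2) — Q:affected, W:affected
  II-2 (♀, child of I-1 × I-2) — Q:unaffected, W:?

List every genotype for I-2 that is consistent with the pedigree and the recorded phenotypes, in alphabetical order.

I-2 ∈ {Qq WW, Qq Ww, qq WW, qq Ww}

Q/I-1 aff ·: Qq
Q/I-2 ? ·: qq|Qq
Q/II-1 aff I-1×I-2: Qq|QQ
Q/II-2 un I-1×I-2: qq
⇒ Q over [I-1,I-2,II-1,II-2]: 3 consistent
W/I-1 aff ·: Ww|WW
W/I-2 aff ·: Ww|WW
W/II-1 aff I-1×I-2: Ww|WW
W/II-2 ? I-1×I-2: ww|Ww|WW
⇒ W over [I-1,I-2,II-1,II-2]: 15 consistent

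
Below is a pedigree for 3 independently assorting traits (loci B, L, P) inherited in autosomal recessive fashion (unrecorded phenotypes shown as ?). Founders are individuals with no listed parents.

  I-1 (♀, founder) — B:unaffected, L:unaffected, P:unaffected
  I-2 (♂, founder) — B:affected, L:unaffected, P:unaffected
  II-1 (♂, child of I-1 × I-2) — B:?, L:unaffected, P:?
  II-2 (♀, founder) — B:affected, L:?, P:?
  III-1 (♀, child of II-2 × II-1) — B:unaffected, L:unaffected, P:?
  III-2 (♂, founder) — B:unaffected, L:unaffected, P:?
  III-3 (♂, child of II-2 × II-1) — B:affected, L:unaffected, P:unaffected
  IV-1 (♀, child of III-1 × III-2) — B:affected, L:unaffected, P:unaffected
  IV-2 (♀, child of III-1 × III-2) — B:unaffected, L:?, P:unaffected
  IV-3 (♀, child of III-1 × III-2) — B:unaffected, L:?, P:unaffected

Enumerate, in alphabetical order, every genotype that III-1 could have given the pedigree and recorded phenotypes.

III-1 ∈ {Bb LL PP, Bb LL Pp, Bb LL pp, Bb Ll PP, Bb Ll Pp, Bb Ll pp}

B/I-1 un ·: BB|Bb
B/I-2 aff ·: bb
B/II-1 ? I-1×I-2: Bb
B/II-2 aff ·: bb
B/III-1 un II-2×II-1: Bb
B/III-2 un ·: Bb
B/III-3 aff II-2×II-1: bb
B/IV-1 aff III-1×III-2: bb
B/IV-2 un III-1×III-2: BB|Bb
B/IV-3 un III-1×III-2: BB|Bb
⇒ B over [I-1,I-2,II-1,II-2,III-1,III-2,III-3,IV-1,IV-2,IV-3]: 8 consistent
L/I-1 un ·: LL|Ll
L/I-2 un ·: LL|Ll
L/II-1 un I-1×I-2: LL|Ll
L/II-2 ? ·: LL|Ll|ll
L/III-1 un II-2×II-1: LL|Ll
L/III-2 un ·: LL|Ll
L/III-3 un II-2×II-1: LL|Ll
L/IV-1 un III-1×III-2: LL|Ll
L/IV-2 ? III-1×III-2: LL|Ll|ll
L/IV-3 ? III-1×III-2: LL|Ll|ll
⇒ L over [I-1,I-2,II-1,II-2,III-1,III-2,III-3,IV-1,IV-2,IV-3]: 918 consistent
P/I-1 un ·: PP|Pp
P/I-2 un ·: PP|Pp
P/II-1 ? I-1×I-2: PP|Pp|pp
P/II-2 ? ·: PP|Pp|pp
P/III-1 ? II-2×II-1: PP|Pp|pp
P/III-2 ? ·: PP|Pp|pp
P/III-3 un II-2×II-1: PP|Pp
P/IV-1 un III-1×III-2: PP|Pp
P/IV-2 un III-1×III-2: PP|Pp
P/IV-3 un III-1×III-2: PP|Pp
⇒ P over [I-1,I-2,II-1,II-2,III-1,III-2,III-3,IV-1,IV-2,IV-3]: 753 consistent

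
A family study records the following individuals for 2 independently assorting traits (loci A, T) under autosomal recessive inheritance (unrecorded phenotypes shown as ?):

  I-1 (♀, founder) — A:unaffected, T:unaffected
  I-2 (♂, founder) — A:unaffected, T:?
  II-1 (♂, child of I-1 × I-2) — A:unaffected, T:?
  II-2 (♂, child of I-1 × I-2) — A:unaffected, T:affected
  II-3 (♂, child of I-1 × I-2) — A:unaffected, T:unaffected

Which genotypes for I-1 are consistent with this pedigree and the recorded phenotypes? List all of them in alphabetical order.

I-1 ∈ {AA Tt, Aa Tt}

A/I-1 un ·: AA|Aa
A/I-2 un ·: AA|Aa
A/II-1 un I-1×I-2: AA|Aa
A/II-2 un I-1×I-2: AA|Aa
A/II-3 un I-1×I-2: AA|Aa
⇒ A over [I-1,I-2,II-1,II-2,II-3]: 25 consistent
T/I-1 un ·: Tt
T/I-2 ? ·: Tt|tt
T/II-1 ? I-1×I-2: TT|Tt|tt
T/II-2 aff I-1×I-2: tt
T/II-3 un I-1×I-2: TT|Tt
⇒ T over [I-1,I-2,II-1,II-2,II-3]: 8 consistent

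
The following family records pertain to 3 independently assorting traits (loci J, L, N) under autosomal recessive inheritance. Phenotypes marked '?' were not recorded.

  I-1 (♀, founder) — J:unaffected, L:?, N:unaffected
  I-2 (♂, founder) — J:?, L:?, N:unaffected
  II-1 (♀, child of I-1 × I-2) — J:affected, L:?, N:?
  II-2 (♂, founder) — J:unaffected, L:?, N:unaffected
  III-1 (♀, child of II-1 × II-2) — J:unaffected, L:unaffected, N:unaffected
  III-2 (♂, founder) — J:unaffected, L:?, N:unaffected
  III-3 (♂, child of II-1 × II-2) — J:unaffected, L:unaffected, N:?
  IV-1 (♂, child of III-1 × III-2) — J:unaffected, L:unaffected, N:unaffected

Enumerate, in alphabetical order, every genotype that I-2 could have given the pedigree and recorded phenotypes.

I-2 ∈ {Jj LL NN, Jj LL Nn, Jj Ll NN, Jj Ll Nn, Jj ll NN, Jj ll Nn, jj LL NN, jj LL Nn, jj Ll NN, jj Ll Nn, jj ll NN, jj ll Nn}

J/I-1 un ·: Jj
J/I-2 ? ·: Jj|jj
J/II-1 aff I-1×I-2: jj
J/II-2 un ·: JJ|Jj
J/III-1 un II-1×II-2: Jj
J/III-2 un ·: JJ|Jj
J/III-3 un II-1×II-2: Jj
J/IV-1 un III-1×III-2: JJ|Jj
⇒ J over [I-1,I-2,II-1,II-2,III-1,III-2,III-3,IV-1]: 16 consistent
L/I-1 ? ·: LL|Ll|ll
L/I-2 ? ·: LL|Ll|ll
L/II-1 ? I-1×I-2: LL|Ll|ll
L/II-2 ? ·: LL|Ll|ll
L/III-1 un II-1×II-2: LL|Ll
L/III-2 ? ·: LL|Ll|ll
L/III-3 un II-1×II-2: LL|Ll
L/IV-1 un III-1×III-2: LL|Ll
⇒ L over [I-1,I-2,II-1,II-2,III-1,III-2,III-3,IV-1]: 435 consistent
N/I-1 un ·: NN|Nn
N/I-2 un ·: NN|Nn
N/II-1 ? I-1×I-2: NN|Nn|nn
N/II-2 un ·: NN|Nn
N/III-1 un II-1×II-2: NN|Nn
N/III-2 un ·: NN|Nn
N/III-3 ? II-1×II-2: NN|Nn|nn
N/IV-1 un III-1×III-2: NN|Nn
⇒ N over [I-1,I-2,II-1,II-2,III-1,III-2,III-3,IV-1]: 185 consistent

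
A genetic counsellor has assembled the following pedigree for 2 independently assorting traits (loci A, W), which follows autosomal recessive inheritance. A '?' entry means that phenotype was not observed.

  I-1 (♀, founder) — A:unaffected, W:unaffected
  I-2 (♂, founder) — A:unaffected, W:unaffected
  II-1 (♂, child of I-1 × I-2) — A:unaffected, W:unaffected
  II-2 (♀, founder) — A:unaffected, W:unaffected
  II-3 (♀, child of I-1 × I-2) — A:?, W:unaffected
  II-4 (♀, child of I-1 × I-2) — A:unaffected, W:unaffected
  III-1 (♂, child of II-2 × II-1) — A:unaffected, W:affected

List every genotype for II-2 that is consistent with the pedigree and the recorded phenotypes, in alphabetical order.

II-2 ∈ {AA Ww, Aa Ww}

A/I-1 un ·: AA|Aa
A/I-2 un ·: AA|Aa
A/II-1 un I-1×I-2: AA|Aa
A/II-2 un ·: AA|Aa
A/II-3 ? I-1×I-2: AA|Aa|aa
A/II-4 un I-1×I-2: AA|Aa
A/III-1 un II-2×II-1: AA|Aa
⇒ A over [I-1,I-2,II-1,II-2,II-3,II-4,III-1]: 101 consistent
W/I-1 un ·: WW|Ww
W/I-2 un ·: WW|Ww
W/II-1 un I-1×I-2: Ww
W/II-2 un ·: Ww
W/II-3 un I-1×I-2: WW|Ww
W/II-4 un I-1×I-2: WW|Ww
W/III-1 aff II-2×II-1: ww
⇒ W over [I-1,I-2,II-1,II-2,II-3,II-4,III-1]: 12 consistent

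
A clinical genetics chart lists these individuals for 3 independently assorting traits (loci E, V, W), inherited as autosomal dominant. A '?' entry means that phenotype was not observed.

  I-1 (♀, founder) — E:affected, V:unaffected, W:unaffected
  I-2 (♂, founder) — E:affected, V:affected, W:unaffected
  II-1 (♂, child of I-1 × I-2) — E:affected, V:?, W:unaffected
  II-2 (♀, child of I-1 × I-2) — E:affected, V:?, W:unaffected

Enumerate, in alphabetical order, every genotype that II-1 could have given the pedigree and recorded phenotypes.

E/I-1 aff ·: Ee|EE
E/I-2 aff ·: Ee|EE
E/II-1 aff I-1×I-2: Ee|EE
E/II-2 aff I-1×I-2: Ee|EE
⇒ E over [I-1,I-2,II-1,II-2]: 13 consistent
V/I-1 un ·: vv
V/I-2 aff ·: Vv|VV
V/II-1 ? I-1×I-2: vv|Vv
V/II-2 ? I-1×I-2: vv|Vv
⇒ V over [I-1,I-2,II-1,II-2]: 5 consistent
W/I-1 un ·: ww
W/I-2 un ·: ww
W/II-1 un I-1×I-2: ww
W/II-2 un I-1×I-2: ww
⇒ W over [I-1,I-2,II-1,II-2]: 1 consistent

II-1 ∈ {EE Vv ww, EE vv ww, Ee Vv ww, Ee vv ww}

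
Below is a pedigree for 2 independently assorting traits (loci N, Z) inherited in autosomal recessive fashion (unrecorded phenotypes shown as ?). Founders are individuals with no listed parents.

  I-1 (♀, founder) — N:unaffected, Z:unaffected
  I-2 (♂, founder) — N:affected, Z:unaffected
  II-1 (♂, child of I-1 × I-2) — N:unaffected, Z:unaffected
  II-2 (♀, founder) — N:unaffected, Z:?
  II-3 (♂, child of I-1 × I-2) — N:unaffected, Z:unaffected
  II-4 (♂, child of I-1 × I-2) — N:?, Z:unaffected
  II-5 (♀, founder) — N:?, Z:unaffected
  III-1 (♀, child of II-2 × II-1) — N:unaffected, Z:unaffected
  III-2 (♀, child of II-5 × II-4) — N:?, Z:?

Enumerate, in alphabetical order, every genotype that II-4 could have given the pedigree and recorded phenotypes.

N/I-1 un ·: NN|Nn
N/I-2 aff ·: nn
N/II-1 un I-1×I-2: Nn
N/II-2 un ·: NN|Nn
N/II-3 un I-1×I-2: Nn
N/II-4 ? I-1×I-2: Nn|nn
N/II-5 ? ·: NN|Nn|nn
N/III-1 un II-2×II-1: NN|Nn
N/III-2 ? II-5×II-4: NN|Nn|nn
⇒ N over [I-1,I-2,II-1,II-2,II-3,II-4,II-5,III-1,III-2]: 72 consistent
Z/I-1 un ·: ZZ|Zz
Z/I-2 un ·: ZZ|Zz
Z/II-1 un I-1×I-2: ZZ|Zz
Z/II-2 ? ·: ZZ|Zz|zz
Z/II-3 un I-1×I-2: ZZ|Zz
Z/II-4 un I-1×I-2: ZZ|Zz
Z/II-5 un ·: ZZ|Zz
Z/III-1 un II-2×II-1: ZZ|Zz
Z/III-2 ? II-5×II-4: ZZ|Zz|zz
⇒ Z over [I-1,I-2,II-1,II-2,II-3,II-4,II-5,III-1,III-2]: 444 consistent

II-4 ∈ {Nn ZZ, Nn Zz, nn ZZ, nn Zz}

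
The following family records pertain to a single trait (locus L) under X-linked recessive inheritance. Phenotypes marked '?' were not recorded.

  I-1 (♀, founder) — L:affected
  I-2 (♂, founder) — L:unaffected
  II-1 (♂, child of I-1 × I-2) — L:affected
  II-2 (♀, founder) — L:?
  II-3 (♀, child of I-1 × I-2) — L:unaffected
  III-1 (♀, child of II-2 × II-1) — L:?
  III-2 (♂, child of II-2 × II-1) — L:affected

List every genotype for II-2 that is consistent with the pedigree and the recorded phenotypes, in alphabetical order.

II-2 ∈ {X^LX^l, X^lX^l}

L/I-1 aff ·: X^lX^l
L/I-2 un ·: X^LY
L/II-1 aff I-1×I-2: X^lY
L/II-2 ? ·: X^LX^l|X^lX^l
L/II-3 un I-1×I-2: X^LX^l
L/III-1 ? II-2×II-1: X^LX^l|X^lX^l
L/III-2 aff II-2×II-1: X^lY
⇒ L over [I-1,I-2,II-1,II-2,II-3,III-1,III-2]: 3 consistent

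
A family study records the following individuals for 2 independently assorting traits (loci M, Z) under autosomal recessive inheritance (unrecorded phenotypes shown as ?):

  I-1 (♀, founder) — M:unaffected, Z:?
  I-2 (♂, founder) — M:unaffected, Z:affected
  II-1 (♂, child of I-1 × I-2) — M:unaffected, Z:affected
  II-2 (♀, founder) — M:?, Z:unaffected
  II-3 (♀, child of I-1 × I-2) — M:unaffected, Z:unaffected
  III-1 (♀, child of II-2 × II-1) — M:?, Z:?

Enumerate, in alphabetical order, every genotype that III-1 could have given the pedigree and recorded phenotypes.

M/I-1 un ·: MM|Mm
M/I-2 un ·: MM|Mm
M/II-1 un I-1×I-2: MM|Mm
M/II-2 ? ·: MM|Mm|mm
M/II-3 un I-1×I-2: MM|Mm
M/III-1 ? II-2×II-1: MM|Mm|mm
⇒ M over [I-1,I-2,II-1,II-2,II-3,III-1]: 70 consistent
Z/I-1 ? ·: Zz
Z/I-2 aff ·: zz
Z/II-1 aff I-1×I-2: zz
Z/II-2 un ·: ZZ|Zz
Z/II-3 un I-1×I-2: Zz
Z/III-1 ? II-2×II-1: Zz|zz
⇒ Z over [I-1,I-2,II-1,II-2,II-3,III-1]: 3 consistent

III-1 ∈ {MM Zz, MM zz, Mm Zz, Mm zz, mm Zz, mm zz}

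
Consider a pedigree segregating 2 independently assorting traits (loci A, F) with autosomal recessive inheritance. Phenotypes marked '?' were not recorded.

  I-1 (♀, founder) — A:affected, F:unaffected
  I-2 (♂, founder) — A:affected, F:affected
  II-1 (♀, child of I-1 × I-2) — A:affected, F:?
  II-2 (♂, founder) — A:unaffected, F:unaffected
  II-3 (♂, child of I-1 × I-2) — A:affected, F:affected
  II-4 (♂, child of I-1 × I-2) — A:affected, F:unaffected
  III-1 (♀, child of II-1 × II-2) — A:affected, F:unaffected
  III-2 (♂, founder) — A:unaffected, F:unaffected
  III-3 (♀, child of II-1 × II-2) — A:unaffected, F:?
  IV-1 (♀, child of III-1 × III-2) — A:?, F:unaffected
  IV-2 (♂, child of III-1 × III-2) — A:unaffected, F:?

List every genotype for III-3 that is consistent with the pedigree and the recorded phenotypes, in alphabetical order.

III-3 ∈ {Aa FF, Aa Ff, Aa ff}

A/I-1 aff ·: aa
A/I-2 aff ·: aa
A/II-1 aff I-1×I-2: aa
A/II-2 un ·: Aa
A/II-3 aff I-1×I-2: aa
A/II-4 aff I-1×I-2: aa
A/III-1 aff II-1×II-2: aa
A/III-2 un ·: AA|Aa
A/III-3 un II-1×II-2: Aa
A/IV-1 ? III-1×III-2: Aa|aa
A/IV-2 un III-1×III-2: Aa
⇒ A over [I-1,I-2,II-1,II-2,II-3,II-4,III-1,III-2,III-3,IV-1,IV-2]: 3 consistent
F/I-1 un ·: Ff
F/I-2 aff ·: ff
F/II-1 ? I-1×I-2: Ff|ff
F/II-2 un ·: FF|Ff
F/II-3 aff I-1×I-2: ff
F/II-4 un I-1×I-2: Ff
F/III-1 un II-1×II-2: FF|Ff
F/III-2 un ·: FF|Ff
F/III-3 ? II-1×II-2: FF|Ff|ff
F/IV-1 un III-1×III-2: FF|Ff
F/IV-2 ? III-1×III-2: FF|Ff|ff
⇒ F over [I-1,I-2,II-1,II-2,II-3,II-4,III-1,III-2,III-3,IV-1,IV-2]: 105 consistent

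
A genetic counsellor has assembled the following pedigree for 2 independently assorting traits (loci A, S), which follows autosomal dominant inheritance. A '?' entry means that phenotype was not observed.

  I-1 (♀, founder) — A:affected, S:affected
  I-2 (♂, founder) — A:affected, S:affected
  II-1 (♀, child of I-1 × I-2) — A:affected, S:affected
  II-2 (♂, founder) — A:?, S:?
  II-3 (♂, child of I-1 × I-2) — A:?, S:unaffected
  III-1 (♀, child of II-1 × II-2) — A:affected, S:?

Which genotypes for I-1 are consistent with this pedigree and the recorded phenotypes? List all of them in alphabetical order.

I-1 ∈ {AA Ss, Aa Ss}

A/I-1 aff ·: Aa|AA
A/I-2 aff ·: Aa|AA
A/II-1 aff I-1×I-2: Aa|AA
A/II-2 ? ·: aa|Aa|AA
A/II-3 ? I-1×I-2: aa|Aa|AA
A/III-1 aff II-1×II-2: Aa|AA
⇒ A over [I-1,I-2,II-1,II-2,II-3,III-1]: 67 consistent
S/I-1 aff ·: Ss
S/I-2 aff ·: Ss
S/II-1 aff I-1×I-2: Ss|SS
S/II-2 ? ·: ss|Ss|SS
S/II-3 un I-1×I-2: ss
S/III-1 ? II-1×II-2: ss|Ss|SS
⇒ S over [I-1,I-2,II-1,II-2,II-3,III-1]: 11 consistent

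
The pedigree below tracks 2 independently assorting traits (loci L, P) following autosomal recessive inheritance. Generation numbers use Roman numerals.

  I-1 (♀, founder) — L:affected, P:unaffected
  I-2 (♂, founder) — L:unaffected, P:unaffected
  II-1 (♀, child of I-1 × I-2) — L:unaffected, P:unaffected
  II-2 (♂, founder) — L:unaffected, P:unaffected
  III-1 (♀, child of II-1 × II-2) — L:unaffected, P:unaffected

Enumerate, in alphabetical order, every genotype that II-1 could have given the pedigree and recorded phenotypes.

II-1 ∈ {Ll PP, Ll Pp}

L/I-1 aff ·: ll
L/I-2 un ·: LL|Ll
L/II-1 un I-1×I-2: Ll
L/II-2 un ·: LL|Ll
L/III-1 un II-1×II-2: LL|Ll
⇒ L over [I-1,I-2,II-1,II-2,III-1]: 8 consistent
P/I-1 un ·: PP|Pp
P/I-2 un ·: PP|Pp
P/II-1 un I-1×I-2: PP|Pp
P/II-2 un ·: PP|Pp
P/III-1 un II-1×II-2: PP|Pp
⇒ P over [I-1,I-2,II-1,II-2,III-1]: 24 consistent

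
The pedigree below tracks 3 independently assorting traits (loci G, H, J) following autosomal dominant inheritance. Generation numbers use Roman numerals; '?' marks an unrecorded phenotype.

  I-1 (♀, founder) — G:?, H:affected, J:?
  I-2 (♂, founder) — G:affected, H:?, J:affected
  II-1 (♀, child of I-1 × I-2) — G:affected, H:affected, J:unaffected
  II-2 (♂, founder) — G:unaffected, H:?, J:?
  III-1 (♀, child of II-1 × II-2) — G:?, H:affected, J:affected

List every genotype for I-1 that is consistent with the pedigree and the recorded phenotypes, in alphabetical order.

G/I-1 ? ·: gg|Gg|GG
G/I-2 aff ·: Gg|GG
G/II-1 aff I-1×I-2: Gg|GG
G/II-2 un ·: gg
G/III-1 ? II-1×II-2: gg|Gg
⇒ G over [I-1,I-2,II-1,II-2,III-1]: 14 consistent
H/I-1 aff ·: Hh|HH
H/I-2 ? ·: hh|Hh|HH
H/II-1 aff I-1×I-2: Hh|HH
H/II-2 ? ·: hh|Hh|HH
H/III-1 aff II-1×II-2: Hh|HH
⇒ H over [I-1,I-2,II-1,II-2,III-1]: 41 consistent
J/I-1 ? ·: jj|Jj
J/I-2 aff ·: Jj
J/II-1 un I-1×I-2: jj
J/II-2 ? ·: Jj|JJ
J/III-1 aff II-1×II-2: Jj
⇒ J over [I-1,I-2,II-1,II-2,III-1]: 4 consistent

I-1 ∈ {GG HH Jj, GG HH jj, GG Hh Jj, GG Hh jj, Gg HH Jj, Gg HH jj, Gg Hh Jj, Gg Hh jj, gg HH Jj, gg HH jj, gg Hh Jj, gg Hh jj}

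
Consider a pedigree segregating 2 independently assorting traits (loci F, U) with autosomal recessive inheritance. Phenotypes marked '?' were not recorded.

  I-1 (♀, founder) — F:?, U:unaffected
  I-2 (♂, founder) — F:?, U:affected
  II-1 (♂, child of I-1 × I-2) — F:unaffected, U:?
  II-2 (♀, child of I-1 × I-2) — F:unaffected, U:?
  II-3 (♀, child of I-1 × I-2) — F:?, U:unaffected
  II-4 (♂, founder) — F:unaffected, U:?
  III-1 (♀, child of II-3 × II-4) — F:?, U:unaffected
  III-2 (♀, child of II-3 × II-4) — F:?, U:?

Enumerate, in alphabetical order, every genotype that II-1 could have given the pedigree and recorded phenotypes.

II-1 ∈ {FF Uu, FF uu, Ff Uu, Ff uu}

F/I-1 ? ·: FF|Ff|ff
F/I-2 ? ·: FF|Ff|ff
F/II-1 un I-1×I-2: FF|Ff
F/II-2 un I-1×I-2: FF|Ff
F/II-3 ? I-1×I-2: FF|Ff|ff
F/II-4 un ·: FF|Ff
F/III-1 ? II-3×II-4: FF|Ff|ff
F/III-2 ? II-3×II-4: FF|Ff|ff
⇒ F over [I-1,I-2,II-1,II-2,II-3,II-4,III-1,III-2]: 303 consistent
U/I-1 un ·: UU|Uu
U/I-2 aff ·: uu
U/II-1 ? I-1×I-2: Uu|uu
U/II-2 ? I-1×I-2: Uu|uu
U/II-3 un I-1×I-2: Uu
U/II-4 ? ·: UU|Uu|uu
U/III-1 un II-3×II-4: UU|Uu
U/III-2 ? II-3×II-4: UU|Uu|uu
⇒ U over [I-1,I-2,II-1,II-2,II-3,II-4,III-1,III-2]: 60 consistent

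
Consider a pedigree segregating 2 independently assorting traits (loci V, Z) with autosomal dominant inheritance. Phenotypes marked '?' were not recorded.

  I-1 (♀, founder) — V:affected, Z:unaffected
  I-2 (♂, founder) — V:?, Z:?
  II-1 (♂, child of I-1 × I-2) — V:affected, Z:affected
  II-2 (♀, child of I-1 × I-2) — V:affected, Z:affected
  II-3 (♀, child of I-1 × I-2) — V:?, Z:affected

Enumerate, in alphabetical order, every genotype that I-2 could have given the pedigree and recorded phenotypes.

I-2 ∈ {VV ZZ, VV Zz, Vv ZZ, Vv Zz, vv ZZ, vv Zz}

V/I-1 aff ·: Vv|VV
V/I-2 ? ·: vv|Vv|VV
V/II-1 aff I-1×I-2: Vv|VV
V/II-2 aff I-1×I-2: Vv|VV
V/II-3 ? I-1×I-2: vv|Vv|VV
⇒ V over [I-1,I-2,II-1,II-2,II-3]: 32 consistent
Z/I-1 un ·: zz
Z/I-2 ? ·: Zz|ZZ
Z/II-1 aff I-1×I-2: Zz
Z/II-2 aff I-1×I-2: Zz
Z/II-3 aff I-1×I-2: Zz
⇒ Z over [I-1,I-2,II-1,II-2,II-3]: 2 consistent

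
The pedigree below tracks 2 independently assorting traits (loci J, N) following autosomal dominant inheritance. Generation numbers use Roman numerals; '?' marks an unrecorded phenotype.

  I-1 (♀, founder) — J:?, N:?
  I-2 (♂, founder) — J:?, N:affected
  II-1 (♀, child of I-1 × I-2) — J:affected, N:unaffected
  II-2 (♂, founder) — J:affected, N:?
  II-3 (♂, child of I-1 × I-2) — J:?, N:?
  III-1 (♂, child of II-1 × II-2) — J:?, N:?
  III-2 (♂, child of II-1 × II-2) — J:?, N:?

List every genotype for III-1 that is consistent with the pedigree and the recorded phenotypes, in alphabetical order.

III-1 ∈ {JJ Nn, JJ nn, Jj Nn, Jj nn, jj Nn, jj nn}

J/I-1 ? ·: jj|Jj|JJ
J/I-2 ? ·: jj|Jj|JJ
J/II-1 aff I-1×I-2: Jj|JJ
J/II-2 aff ·: Jj|JJ
J/II-3 ? I-1×I-2: jj|Jj|JJ
J/III-1 ? II-1×II-2: jj|Jj|JJ
J/III-2 ? II-1×II-2: jj|Jj|JJ
⇒ J over [I-1,I-2,II-1,II-2,II-3,III-1,III-2]: 209 consistent
N/I-1 ? ·: nn|Nn
N/I-2 aff ·: Nn
N/II-1 un I-1×I-2: nn
N/II-2 ? ·: nn|Nn|NN
N/II-3 ? I-1×I-2: nn|Nn|NN
N/III-1 ? II-1×II-2: nn|Nn
N/III-2 ? II-1×II-2: nn|Nn
⇒ N over [I-1,I-2,II-1,II-2,II-3,III-1,III-2]: 30 consistent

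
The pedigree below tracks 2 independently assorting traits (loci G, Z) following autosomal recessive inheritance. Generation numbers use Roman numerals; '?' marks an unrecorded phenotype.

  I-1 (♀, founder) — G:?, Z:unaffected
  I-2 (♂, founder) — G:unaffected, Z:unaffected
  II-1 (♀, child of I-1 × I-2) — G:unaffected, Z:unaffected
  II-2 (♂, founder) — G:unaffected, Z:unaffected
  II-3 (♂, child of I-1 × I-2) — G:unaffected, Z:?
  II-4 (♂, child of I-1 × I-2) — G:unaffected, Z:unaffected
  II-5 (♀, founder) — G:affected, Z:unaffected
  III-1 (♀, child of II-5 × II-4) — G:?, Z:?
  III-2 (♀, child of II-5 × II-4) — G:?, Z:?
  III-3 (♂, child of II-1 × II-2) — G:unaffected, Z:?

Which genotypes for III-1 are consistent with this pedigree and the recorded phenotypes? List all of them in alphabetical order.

III-1 ∈ {Gg ZZ, Gg Zz, Gg zz, gg ZZ, gg Zz, gg zz}

G/I-1 ? ·: GG|Gg|gg
G/I-2 un ·: GG|Gg
G/II-1 un I-1×I-2: GG|Gg
G/II-2 un ·: GG|Gg
G/II-3 un I-1×I-2: GG|Gg
G/II-4 un I-1×I-2: GG|Gg
G/II-5 aff ·: gg
G/III-1 ? II-5×II-4: Gg|gg
G/III-2 ? II-5×II-4: Gg|gg
G/III-3 un II-1×II-2: GG|Gg
⇒ G over [I-1,I-2,II-1,II-2,II-3,II-4,II-5,III-1,III-2,III-3]: 245 consistent
Z/I-1 un ·: ZZ|Zz
Z/I-2 un ·: ZZ|Zz
Z/II-1 un I-1×I-2: ZZ|Zz
Z/II-2 un ·: ZZ|Zz
Z/II-3 ? I-1×I-2: ZZ|Zz|zz
Z/II-4 un I-1×I-2: ZZ|Zz
Z/II-5 un ·: ZZ|Zz
Z/III-1 ? II-5×II-4: ZZ|Zz|zz
Z/III-2 ? II-5×II-4: ZZ|Zz|zz
Z/III-3 ? II-1×II-2: ZZ|Zz|zz
⇒ Z over [I-1,I-2,II-1,II-2,II-3,II-4,II-5,III-1,III-2,III-3]: 1023 consistent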